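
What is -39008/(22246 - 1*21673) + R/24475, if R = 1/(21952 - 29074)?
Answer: -2266507179391/33293391450 ≈ -68.077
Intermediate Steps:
R = -1/7122 (R = 1/(-7122) = -1/7122 ≈ -0.00014041)
-39008/(22246 - 1*21673) + R/24475 = -39008/(22246 - 1*21673) - 1/7122/24475 = -39008/(22246 - 21673) - 1/7122*1/24475 = -39008/573 - 1/174310950 = -2266507179391/33293391450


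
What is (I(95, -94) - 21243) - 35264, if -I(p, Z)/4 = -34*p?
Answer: -43587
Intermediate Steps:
I(p, Z) = 136*p (I(p, Z) = -(-136)*p = 136*p)
(I(95, -94) - 21243) - 35264 = (136*95 - 21243) - 35264 = (12920 - 21243) - 35264 = -8323 - 35264 = -43587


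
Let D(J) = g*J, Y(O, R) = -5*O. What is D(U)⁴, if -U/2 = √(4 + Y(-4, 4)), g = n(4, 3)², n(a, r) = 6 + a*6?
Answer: 6046617600000000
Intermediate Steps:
n(a, r) = 6 + 6*a
g = 900 (g = (6 + 6*4)² = (6 + 24)² = 30² = 900)
U = -4*√6 (U = -2*√(4 - 5*(-4)) = -2*√(4 + 20) = -4*√6 ≈ -9.7980)
D(J) = 900*J
D(U)⁴ = (900*(-4*√6))⁴ = (-3600*√6)⁴ = 6046617600000000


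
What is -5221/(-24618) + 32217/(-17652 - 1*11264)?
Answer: -321073835/355927044 ≈ -0.90208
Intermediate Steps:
-5221/(-24618) + 32217/(-17652 - 1*11264) = -5221*(-1/24618) + 32217/(-17652 - 11264) = 5221/24618 + 32217/(-28916) = 5221/24618 + 32217*(-1/28916) = 5221/24618 - 32217/28916 = -321073835/355927044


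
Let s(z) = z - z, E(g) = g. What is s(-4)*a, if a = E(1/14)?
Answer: 0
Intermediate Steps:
a = 1/14 ≈ 0.071429
s(z) = 0
s(-4)*a = 0*(1/14) = 0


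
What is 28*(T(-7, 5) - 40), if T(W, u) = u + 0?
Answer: -980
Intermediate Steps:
T(W, u) = u
28*(T(-7, 5) - 40) = 28*(5 - 40) = 28*(-35) = -980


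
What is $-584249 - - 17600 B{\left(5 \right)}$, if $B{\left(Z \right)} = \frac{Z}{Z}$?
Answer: $-566649$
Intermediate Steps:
$B{\left(Z \right)} = 1$
$-584249 - - 17600 B{\left(5 \right)} = -584249 - \left(-17600\right) 1 = -584249 - -17600 = -584249 + 17600 = -566649$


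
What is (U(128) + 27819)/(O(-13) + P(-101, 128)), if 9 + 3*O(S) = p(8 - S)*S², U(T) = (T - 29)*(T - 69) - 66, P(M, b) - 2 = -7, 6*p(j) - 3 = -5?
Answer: -302346/241 ≈ -1254.5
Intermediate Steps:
p(j) = -⅓ (p(j) = ½ + (⅙)*(-5) = ½ - ⅚ = -⅓)
P(M, b) = -5 (P(M, b) = 2 - 7 = -5)
U(T) = -66 + (-69 + T)*(-29 + T) (U(T) = (-29 + T)*(-69 + T) - 66 = (-69 + T)*(-29 + T) - 66 = -66 + (-69 + T)*(-29 + T))
O(S) = -3 - S²/9 (O(S) = -3 + (-S²/3)/3 = -3 - S²/9)
(U(128) + 27819)/(O(-13) + P(-101, 128)) = ((1935 + 128² - 98*128) + 27819)/((-3 - ⅑*(-13)²) - 5) = ((1935 + 16384 - 12544) + 27819)/((-3 - ⅑*169) - 5) = (5775 + 27819)/((-3 - 169/9) - 5) = 33594/(-196/9 - 5) = 33594/(-241/9) = 33594*(-9/241) = -302346/241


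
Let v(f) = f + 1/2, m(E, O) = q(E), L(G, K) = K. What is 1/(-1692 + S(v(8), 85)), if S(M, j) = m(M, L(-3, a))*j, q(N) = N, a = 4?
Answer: -2/1939 ≈ -0.0010315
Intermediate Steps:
m(E, O) = E
v(f) = ½ + f (v(f) = f + ½ = ½ + f)
S(M, j) = M*j
1/(-1692 + S(v(8), 85)) = 1/(-1692 + (½ + 8)*85) = 1/(-1692 + (17/2)*85) = 1/(-1692 + 1445/2) = 1/(-1939/2) = -2/1939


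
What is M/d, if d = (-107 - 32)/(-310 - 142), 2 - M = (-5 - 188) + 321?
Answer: -56952/139 ≈ -409.73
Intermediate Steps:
M = -126 (M = 2 - ((-5 - 188) + 321) = 2 - (-193 + 321) = 2 - 1*128 = 2 - 128 = -126)
d = 139/452 (d = -139/(-452) = -139*(-1/452) = 139/452 ≈ 0.30752)
M/d = -126/139/452 = -126*452/139 = -56952/139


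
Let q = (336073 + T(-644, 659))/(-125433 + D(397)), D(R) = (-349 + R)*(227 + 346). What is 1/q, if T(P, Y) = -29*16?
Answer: -97929/335609 ≈ -0.29179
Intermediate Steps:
T(P, Y) = -464
D(R) = -199977 + 573*R (D(R) = (-349 + R)*573 = -199977 + 573*R)
q = -335609/97929 (q = (336073 - 464)/(-125433 + (-199977 + 573*397)) = 335609/(-125433 + (-199977 + 227481)) = 335609/(-125433 + 27504) = 335609/(-97929) = 335609*(-1/97929) = -335609/97929 ≈ -3.4271)
1/q = 1/(-335609/97929) = -97929/335609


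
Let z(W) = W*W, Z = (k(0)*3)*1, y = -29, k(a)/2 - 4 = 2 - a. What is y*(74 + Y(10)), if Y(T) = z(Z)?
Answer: -39730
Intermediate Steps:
k(a) = 12 - 2*a (k(a) = 8 + 2*(2 - a) = 8 + (4 - 2*a) = 12 - 2*a)
Z = 36 (Z = ((12 - 2*0)*3)*1 = ((12 + 0)*3)*1 = (12*3)*1 = 36*1 = 36)
z(W) = W²
Y(T) = 1296 (Y(T) = 36² = 1296)
y*(74 + Y(10)) = -29*(74 + 1296) = -29*1370 = -39730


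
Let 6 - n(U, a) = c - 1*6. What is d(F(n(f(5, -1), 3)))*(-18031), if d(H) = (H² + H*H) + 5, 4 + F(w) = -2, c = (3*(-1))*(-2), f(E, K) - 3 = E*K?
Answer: -1388387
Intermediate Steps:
f(E, K) = 3 + E*K
c = 6 (c = -3*(-2) = 6)
n(U, a) = 6 (n(U, a) = 6 - (6 - 1*6) = 6 - (6 - 6) = 6 - 1*0 = 6 + 0 = 6)
F(w) = -6 (F(w) = -4 - 2 = -6)
d(H) = 5 + 2*H² (d(H) = (H² + H²) + 5 = 2*H² + 5 = 5 + 2*H²)
d(F(n(f(5, -1), 3)))*(-18031) = (5 + 2*(-6)²)*(-18031) = (5 + 2*36)*(-18031) = (5 + 72)*(-18031) = 77*(-18031) = -1388387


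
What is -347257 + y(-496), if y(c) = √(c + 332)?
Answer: -347257 + 2*I*√41 ≈ -3.4726e+5 + 12.806*I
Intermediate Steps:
y(c) = √(332 + c)
-347257 + y(-496) = -347257 + √(332 - 496) = -347257 + √(-164) = -347257 + 2*I*√41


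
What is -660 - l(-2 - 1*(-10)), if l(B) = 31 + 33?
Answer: -724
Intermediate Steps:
l(B) = 64
-660 - l(-2 - 1*(-10)) = -660 - 1*64 = -660 - 64 = -724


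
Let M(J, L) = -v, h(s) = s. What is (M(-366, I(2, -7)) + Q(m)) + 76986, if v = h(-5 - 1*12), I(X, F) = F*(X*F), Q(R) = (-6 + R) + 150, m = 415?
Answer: 77562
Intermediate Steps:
Q(R) = 144 + R
I(X, F) = X*F**2 (I(X, F) = F*(F*X) = X*F**2)
v = -17 (v = -5 - 1*12 = -5 - 12 = -17)
M(J, L) = 17 (M(J, L) = -1*(-17) = 17)
(M(-366, I(2, -7)) + Q(m)) + 76986 = (17 + (144 + 415)) + 76986 = (17 + 559) + 76986 = 576 + 76986 = 77562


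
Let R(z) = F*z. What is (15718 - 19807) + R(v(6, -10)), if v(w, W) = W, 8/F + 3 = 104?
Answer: -413069/101 ≈ -4089.8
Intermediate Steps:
F = 8/101 (F = 8/(-3 + 104) = 8/101 ≈ 0.079208)
R(z) = 8*z/101
(15718 - 19807) + R(v(6, -10)) = (15718 - 19807) + (8/101)*(-10) = -4089 - 80/101 = -413069/101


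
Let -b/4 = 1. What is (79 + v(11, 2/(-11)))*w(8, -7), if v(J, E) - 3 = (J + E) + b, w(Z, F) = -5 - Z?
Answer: -12701/11 ≈ -1154.6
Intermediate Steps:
b = -4 (b = -4*1 = -4)
v(J, E) = -1 + E + J (v(J, E) = 3 + ((J + E) - 4) = 3 + ((E + J) - 4) = 3 + (-4 + E + J) = -1 + E + J)
(79 + v(11, 2/(-11)))*w(8, -7) = (79 + (-1 + 2/(-11) + 11))*(-5 - 1*8) = (79 + (-1 + 2*(-1/11) + 11))*(-5 - 8) = (79 + (-1 - 2/11 + 11))*(-13) = (79 + 108/11)*(-13) = (977/11)*(-13) = -12701/11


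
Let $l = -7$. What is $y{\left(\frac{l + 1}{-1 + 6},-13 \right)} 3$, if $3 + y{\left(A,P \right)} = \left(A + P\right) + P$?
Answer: $- \frac{453}{5} \approx -90.6$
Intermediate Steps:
$y{\left(A,P \right)} = -3 + A + 2 P$ ($y{\left(A,P \right)} = -3 + \left(\left(A + P\right) + P\right) = -3 + \left(A + 2 P\right) = -3 + A + 2 P$)
$y{\left(\frac{l + 1}{-1 + 6},-13 \right)} 3 = \left(-3 + \frac{-7 + 1}{-1 + 6} + 2 \left(-13\right)\right) 3 = \left(-3 - \frac{6}{5} - 26\right) 3 = \left(- \frac{151}{5}\right) 3 = - \frac{453}{5}$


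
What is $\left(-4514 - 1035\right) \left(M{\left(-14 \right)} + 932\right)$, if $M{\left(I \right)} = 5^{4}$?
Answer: $-8639793$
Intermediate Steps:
$M{\left(I \right)} = 625$
$\left(-4514 - 1035\right) \left(M{\left(-14 \right)} + 932\right) = \left(-4514 - 1035\right) \left(625 + 932\right) = \left(-5549\right) 1557 = -8639793$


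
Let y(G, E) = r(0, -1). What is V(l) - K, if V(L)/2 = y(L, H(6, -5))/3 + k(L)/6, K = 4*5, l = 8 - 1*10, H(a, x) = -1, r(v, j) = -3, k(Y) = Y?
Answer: -68/3 ≈ -22.667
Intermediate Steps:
y(G, E) = -3
l = -2 (l = 8 - 10 = -2)
K = 20
V(L) = -2 + L/3 (V(L) = 2*(-3/3 + L/6) = 2*(-3*⅓ + L*(⅙)) = 2*(-1 + L/6) = -2 + L/3)
V(l) - K = (-2 + (⅓)*(-2)) - 1*20 = (-2 - ⅔) - 20 = -8/3 - 20 = -68/3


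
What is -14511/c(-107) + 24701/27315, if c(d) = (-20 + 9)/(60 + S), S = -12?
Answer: 19025934031/300465 ≈ 63322.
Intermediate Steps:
c(d) = -11/48 (c(d) = (-20 + 9)/(60 - 12) = -11/48)
-14511/c(-107) + 24701/27315 = -14511/(-11/48) + 24701/27315 = -14511*(-48/11) + 24701*(1/27315) = 696528/11 + 24701/27315 = 19025934031/300465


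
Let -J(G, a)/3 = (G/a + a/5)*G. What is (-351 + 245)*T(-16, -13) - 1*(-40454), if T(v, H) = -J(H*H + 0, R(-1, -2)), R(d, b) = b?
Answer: 23015749/5 ≈ 4.6032e+6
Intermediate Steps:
J(G, a) = -3*G*(a/5 + G/a) (J(G, a) = -3*(G/a + a/5)*G = -3*(a/5 + G/a)*G = -3*G*(a/5 + G/a))
T(v, H) = -3*H²*(4 + 5*H²)/10 (T(v, H) = -(-3)*(H*H + 0)*((-2)² + 5*(H*H + 0))/(5*(-2)) = -(-3)*(H² + 0)*(-1)*(4 + 5*(H² + 0))/(5*2) = -(-3)*H²*(-1)*(4 + 5*H²)/(5*2) = -3*H²*(4 + 5*H²)/10)
(-351 + 245)*T(-16, -13) - 1*(-40454) = (-351 + 245)*((3/10)*(-13)²*(-4 - 5*(-13)²)) - 1*(-40454) = -159*169*(-4 - 5*169)/5 + 40454 = -159*169*(-4 - 845)/5 + 40454 = -159*169*(-849)/5 + 40454 = -106*(-430443/10) + 40454 = 22813479/5 + 40454 = 23015749/5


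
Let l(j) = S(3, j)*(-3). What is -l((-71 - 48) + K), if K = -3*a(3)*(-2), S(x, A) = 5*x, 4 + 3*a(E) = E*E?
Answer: 45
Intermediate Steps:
a(E) = -4/3 + E²/3 (a(E) = -4/3 + (E*E)/3 = -4/3 + E²/3)
K = 10 (K = -3*(-4/3 + (⅓)*3²)*(-2) = -3*(-4/3 + (⅓)*9)*(-2) = -3*(-4/3 + 3)*(-2) = -3*5/3*(-2) = -5*(-2) = 10)
l(j) = -45 (l(j) = (5*3)*(-3) = 15*(-3) = -45)
-l((-71 - 48) + K) = -1*(-45) = 45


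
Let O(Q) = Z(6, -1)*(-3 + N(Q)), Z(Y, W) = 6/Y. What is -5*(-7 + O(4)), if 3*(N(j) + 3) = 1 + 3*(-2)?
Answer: 220/3 ≈ 73.333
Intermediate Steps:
N(j) = -14/3 (N(j) = -3 + (1 + 3*(-2))/3 = -3 + (1 - 6)/3 = -3 + (⅓)*(-5) = -3 - 5/3 = -14/3)
O(Q) = -23/3 (O(Q) = (6/6)*(-3 - 14/3) = (6*(⅙))*(-23/3) = 1*(-23/3) = -23/3)
-5*(-7 + O(4)) = -5*(-7 - 23/3) = -5*(-44/3) = 220/3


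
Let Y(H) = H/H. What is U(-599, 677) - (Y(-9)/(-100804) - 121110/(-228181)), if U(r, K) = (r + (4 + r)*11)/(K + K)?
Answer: -90426477139071/15572054443748 ≈ -5.8070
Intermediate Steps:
Y(H) = 1
U(r, K) = (44 + 12*r)/(2*K) (U(r, K) = (r + (44 + 11*r))/((2*K)) = (44 + 12*r)*(1/(2*K)) = (44 + 12*r)/(2*K))
U(-599, 677) - (Y(-9)/(-100804) - 121110/(-228181)) = 2*(11 + 3*(-599))/677 - (1/(-100804) - 121110/(-228181)) = 2*(1/677)*(11 - 1797) - (1*(-1/100804) - 121110*(-1/228181)) = 2*(1/677)*(-1786) - (-1/100804 + 121110/228181) = -3572/677 - 1*12208144259/23001557524 = -3572/677 - 12208144259/23001557524 = -90426477139071/15572054443748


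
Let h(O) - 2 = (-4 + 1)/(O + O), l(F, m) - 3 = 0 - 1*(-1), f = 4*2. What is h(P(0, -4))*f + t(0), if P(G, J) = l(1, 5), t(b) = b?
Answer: 13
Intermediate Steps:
f = 8
l(F, m) = 4 (l(F, m) = 3 + (0 - 1*(-1)) = 3 + (0 + 1) = 3 + 1 = 4)
P(G, J) = 4
h(O) = 2 - 3/(2*O) (h(O) = 2 + (-4 + 1)/(O + O) = 2 - 3*1/(2*O) = 2 - 3/(2*O))
h(P(0, -4))*f + t(0) = (2 - 3/2/4)*8 + 0 = (2 - 3/2*¼)*8 + 0 = (2 - 3/8)*8 + 0 = (13/8)*8 + 0 = 13 + 0 = 13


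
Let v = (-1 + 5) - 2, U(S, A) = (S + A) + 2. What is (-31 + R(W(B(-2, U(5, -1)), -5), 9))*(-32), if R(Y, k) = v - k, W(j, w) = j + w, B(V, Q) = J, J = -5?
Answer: 1216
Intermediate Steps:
U(S, A) = 2 + A + S (U(S, A) = (A + S) + 2 = 2 + A + S)
B(V, Q) = -5
v = 2 (v = 4 - 2 = 2)
R(Y, k) = 2 - k
(-31 + R(W(B(-2, U(5, -1)), -5), 9))*(-32) = (-31 + (2 - 1*9))*(-32) = (-31 + (2 - 9))*(-32) = (-31 - 7)*(-32) = -38*(-32) = 1216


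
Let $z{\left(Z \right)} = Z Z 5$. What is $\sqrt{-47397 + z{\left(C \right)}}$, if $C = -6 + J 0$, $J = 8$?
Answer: $i \sqrt{47217} \approx 217.29 i$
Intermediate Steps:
$C = -6$ ($C = -6 + 8 \cdot 0 = -6 + 0 = -6$)
$z{\left(Z \right)} = 5 Z^{2}$ ($z{\left(Z \right)} = Z^{2} \cdot 5 = 5 Z^{2}$)
$\sqrt{-47397 + z{\left(C \right)}} = \sqrt{-47397 + 5 \left(-6\right)^{2}} = \sqrt{-47397 + 5 \cdot 36} = \sqrt{-47397 + 180} = \sqrt{-47217} = i \sqrt{47217}$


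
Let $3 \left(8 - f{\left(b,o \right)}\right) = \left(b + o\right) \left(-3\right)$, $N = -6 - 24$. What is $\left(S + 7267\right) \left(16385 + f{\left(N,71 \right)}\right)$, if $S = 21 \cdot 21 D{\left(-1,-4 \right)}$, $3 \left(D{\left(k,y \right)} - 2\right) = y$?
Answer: $124257474$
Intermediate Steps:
$D{\left(k,y \right)} = 2 + \frac{y}{3}$
$S = 294$ ($S = 21 \cdot 21 \left(2 + \frac{1}{3} \left(-4\right)\right) = 441 \left(2 - \frac{4}{3}\right) = 441 \cdot \frac{2}{3} = 294$)
$N = -30$ ($N = -6 - 24 = -30$)
$f{\left(b,o \right)} = 8 + b + o$ ($f{\left(b,o \right)} = 8 - \frac{\left(b + o\right) \left(-3\right)}{3} = 8 - \frac{- 3 b - 3 o}{3} = 8 + \left(b + o\right) = 8 + b + o$)
$\left(S + 7267\right) \left(16385 + f{\left(N,71 \right)}\right) = \left(294 + 7267\right) \left(16385 + \left(8 - 30 + 71\right)\right) = 7561 \left(16385 + 49\right) = 7561 \cdot 16434 = 124257474$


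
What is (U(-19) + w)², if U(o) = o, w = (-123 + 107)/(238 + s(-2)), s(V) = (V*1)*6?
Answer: 4644025/12769 ≈ 363.70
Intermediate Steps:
s(V) = 6*V (s(V) = V*6 = 6*V)
w = -8/113 (w = (-123 + 107)/(238 + 6*(-2)) = -16/(238 - 12) = -16/226 = -16*1/226 = -8/113 ≈ -0.070796)
(U(-19) + w)² = (-19 - 8/113)² = (-2155/113)² = 4644025/12769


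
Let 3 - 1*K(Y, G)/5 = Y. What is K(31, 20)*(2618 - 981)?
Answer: -229180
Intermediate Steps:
K(Y, G) = 15 - 5*Y
K(31, 20)*(2618 - 981) = (15 - 5*31)*(2618 - 981) = (15 - 155)*1637 = -140*1637 = -229180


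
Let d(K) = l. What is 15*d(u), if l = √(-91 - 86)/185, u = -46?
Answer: 3*I*√177/37 ≈ 1.0787*I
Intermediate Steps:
l = I*√177/185 (l = √(-177)*(1/185) = (I*√177)*(1/185) = I*√177/185 ≈ 0.071914*I)
d(K) = I*√177/185
15*d(u) = 15*(I*√177/185) = 3*I*√177/37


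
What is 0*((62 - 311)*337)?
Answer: 0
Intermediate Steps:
0*((62 - 311)*337) = 0*(-249*337) = 0*(-83913) = 0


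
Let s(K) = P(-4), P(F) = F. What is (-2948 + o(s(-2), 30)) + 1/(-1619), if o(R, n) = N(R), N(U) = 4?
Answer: -4766337/1619 ≈ -2944.0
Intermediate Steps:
s(K) = -4
o(R, n) = 4
(-2948 + o(s(-2), 30)) + 1/(-1619) = (-2948 + 4) + 1/(-1619) = -2944 - 1/1619 = -4766337/1619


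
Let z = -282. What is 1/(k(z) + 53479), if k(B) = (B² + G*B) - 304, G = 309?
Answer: 1/45561 ≈ 2.1949e-5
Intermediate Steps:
k(B) = -304 + B² + 309*B (k(B) = (B² + 309*B) - 304 = -304 + B² + 309*B)
1/(k(z) + 53479) = 1/((-304 + (-282)² + 309*(-282)) + 53479) = 1/((-304 + 79524 - 87138) + 53479) = 1/(-7918 + 53479) = 1/45561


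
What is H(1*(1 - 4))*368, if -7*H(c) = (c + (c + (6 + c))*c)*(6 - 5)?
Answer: 1104/7 ≈ 157.71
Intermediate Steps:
H(c) = -c/7 - c*(6 + 2*c)/7 (H(c) = -(c + (c + (6 + c))*c)*(6 - 5)/7 = -(c + (6 + 2*c)*c)/7 = -(c + c*(6 + 2*c))/7 = -c/7 - c*(6 + 2*c)/7)
H(1*(1 - 4))*368 = -1*(1 - 4)*(7 + 2*(1*(1 - 4)))/7*368 = -1*(-3)*(7 + 2*(1*(-3)))/7*368 = -⅐*(-3)*(7 + 2*(-3))*368 = -⅐*(-3)*(7 - 6)*368 = -⅐*(-3)*1*368 = (3/7)*368 = 1104/7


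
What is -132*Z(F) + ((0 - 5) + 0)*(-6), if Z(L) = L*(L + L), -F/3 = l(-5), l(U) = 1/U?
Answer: -1626/25 ≈ -65.040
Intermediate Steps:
F = ⅗ (F = -3/(-5) = -3*(-⅕) = ⅗ ≈ 0.60000)
Z(L) = 2*L² (Z(L) = L*(2*L) = 2*L²)
-132*Z(F) + ((0 - 5) + 0)*(-6) = -264*(⅗)² + ((0 - 5) + 0)*(-6) = -264*9/25 + (-5 + 0)*(-6) = -132*18/25 - 5*(-6) = -2376/25 + 30 = -1626/25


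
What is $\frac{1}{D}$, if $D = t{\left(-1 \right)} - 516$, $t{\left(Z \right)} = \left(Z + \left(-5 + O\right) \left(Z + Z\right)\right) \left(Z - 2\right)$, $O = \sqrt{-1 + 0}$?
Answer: $- \frac{181}{98295} - \frac{2 i}{98295} \approx -0.0018414 - 2.0347 \cdot 10^{-5} i$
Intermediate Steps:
$O = i$ ($O = \sqrt{-1} = i \approx 1.0 i$)
$t{\left(Z \right)} = \left(-2 + Z\right) \left(Z + 2 Z \left(-5 + i\right)\right)$ ($t{\left(Z \right)} = \left(Z + \left(-5 + i\right) \left(Z + Z\right)\right) \left(Z - 2\right) = \left(Z + \left(-5 + i\right) 2 Z\right) \left(-2 + Z\right) = \left(Z + 2 Z \left(-5 + i\right)\right) \left(-2 + Z\right) = \left(-2 + Z\right) \left(Z + 2 Z \left(-5 + i\right)\right)$)
$D = -543 + 6 i$ ($D = - (18 - 4 i - \left(-9 + 2 i\right)) - 516 = - (18 - 4 i + \left(9 - 2 i\right)) - 516 = - (27 - 6 i) - 516 = \left(-27 + 6 i\right) - 516 = -543 + 6 i \approx -543.0 + 6.0 i$)
$\frac{1}{D} = \frac{1}{-543 + 6 i} = \frac{-543 - 6 i}{294885}$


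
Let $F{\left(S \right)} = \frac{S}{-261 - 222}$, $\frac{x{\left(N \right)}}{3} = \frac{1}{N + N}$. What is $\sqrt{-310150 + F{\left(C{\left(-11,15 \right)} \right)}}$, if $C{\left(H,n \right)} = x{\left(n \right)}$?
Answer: $\frac{i \sqrt{7235458339830}}{4830} \approx 556.91 i$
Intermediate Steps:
$x{\left(N \right)} = \frac{3}{2 N}$ ($x{\left(N \right)} = \frac{3}{N + N} = \frac{3}{2 N}$)
$C{\left(H,n \right)} = \frac{3}{2 n}$
$F{\left(S \right)} = - \frac{S}{483}$ ($F{\left(S \right)} = \frac{S}{-261 - 222} = \frac{S}{-483} = S \left(- \frac{1}{483}\right) = - \frac{S}{483}$)
$\sqrt{-310150 + F{\left(C{\left(-11,15 \right)} \right)}} = \sqrt{-310150 - \frac{\frac{3}{2} \cdot \frac{1}{15}}{483}} = \sqrt{-310150 - \frac{1}{4830}} = \sqrt{- \frac{1498024501}{4830}} = \frac{i \sqrt{7235458339830}}{4830}$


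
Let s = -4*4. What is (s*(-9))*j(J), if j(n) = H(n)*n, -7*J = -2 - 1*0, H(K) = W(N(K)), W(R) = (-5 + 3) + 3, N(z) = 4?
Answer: 288/7 ≈ 41.143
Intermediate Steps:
s = -16
W(R) = 1 (W(R) = -2 + 3 = 1)
H(K) = 1
J = 2/7 (J = -(-2 - 1*0)/7 = -(-2 + 0)/7 = -⅐*(-2) = 2/7 ≈ 0.28571)
j(n) = n (j(n) = 1*n = n)
(s*(-9))*j(J) = -16*(-9)*(2/7) = 144*(2/7) = 288/7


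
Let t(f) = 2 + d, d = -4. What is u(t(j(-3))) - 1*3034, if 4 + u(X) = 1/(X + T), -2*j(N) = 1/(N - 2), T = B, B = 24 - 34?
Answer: -36457/12 ≈ -3038.1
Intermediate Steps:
B = -10
T = -10
j(N) = -1/(2*(-2 + N)) (j(N) = -1/(2*(N - 2)) = -1/(2*(-2 + N)))
t(f) = -2 (t(f) = 2 - 4 = -2)
u(X) = -4 + 1/(-10 + X) (u(X) = -4 + 1/(X - 10) = -4 + 1/(-10 + X))
u(t(j(-3))) - 1*3034 = (41 - 4*(-2))/(-10 - 2) - 1*3034 = (41 + 8)/(-12) - 3034 = -1/12*49 - 3034 = -49/12 - 3034 = -36457/12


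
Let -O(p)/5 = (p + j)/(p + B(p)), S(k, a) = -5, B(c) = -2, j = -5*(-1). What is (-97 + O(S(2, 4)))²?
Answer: 9409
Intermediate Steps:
j = 5
O(p) = -5*(5 + p)/(-2 + p) (O(p) = -5*(p + 5)/(p - 2) = -5*(5 + p)/(-2 + p))
(-97 + O(S(2, 4)))² = (-97 + 5*(-5 - 1*(-5))/(-2 - 5))² = (-97 + 5*(-5 + 5)/(-7))² = (-97 + 5*(-⅐)*0)² = (-97 + 0)² = (-97)² = 9409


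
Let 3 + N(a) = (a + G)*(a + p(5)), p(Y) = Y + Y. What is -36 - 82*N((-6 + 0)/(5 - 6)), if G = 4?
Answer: -12910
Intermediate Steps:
p(Y) = 2*Y
N(a) = -3 + (4 + a)*(10 + a) (N(a) = -3 + (a + 4)*(a + 2*5) = -3 + (4 + a)*(a + 10) = -3 + (4 + a)*(10 + a))
-36 - 82*N((-6 + 0)/(5 - 6)) = -36 - 82*(37 + ((-6 + 0)/(5 - 6))² + 14*((-6 + 0)/(5 - 6))) = -36 - 82*(37 + (-6/(-1))² + 14*(-6/(-1))) = -36 - 82*(37 + (-6*(-1))² + 14*(-6*(-1))) = -36 - 82*(37 + 6² + 14*6) = -36 - 82*(37 + 36 + 84) = -36 - 82*157 = -36 - 12874 = -12910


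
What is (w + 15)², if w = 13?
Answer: 784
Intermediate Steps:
(w + 15)² = (13 + 15)² = 28² = 784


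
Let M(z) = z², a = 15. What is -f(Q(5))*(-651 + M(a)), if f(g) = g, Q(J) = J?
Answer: 2130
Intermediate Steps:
-f(Q(5))*(-651 + M(a)) = -5*(-651 + 15²) = -5*(-651 + 225) = -5*(-426) = -1*(-2130) = 2130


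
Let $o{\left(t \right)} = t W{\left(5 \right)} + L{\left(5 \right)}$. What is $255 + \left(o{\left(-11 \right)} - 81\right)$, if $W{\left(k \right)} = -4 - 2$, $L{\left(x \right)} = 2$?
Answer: $242$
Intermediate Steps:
$W{\left(k \right)} = -6$ ($W{\left(k \right)} = -4 - 2 = -6$)
$o{\left(t \right)} = 2 - 6 t$ ($o{\left(t \right)} = t \left(-6\right) + 2 = - 6 t + 2 = 2 - 6 t$)
$255 + \left(o{\left(-11 \right)} - 81\right) = 255 + \left(\left(2 - -66\right) - 81\right) = 255 + \left(\left(2 + 66\right) - 81\right) = 255 + \left(68 - 81\right) = 255 - 13 = 242$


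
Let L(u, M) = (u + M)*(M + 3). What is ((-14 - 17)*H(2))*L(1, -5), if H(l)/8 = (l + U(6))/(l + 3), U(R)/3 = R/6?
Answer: -1984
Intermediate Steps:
U(R) = R/2 (U(R) = 3*(R/6) = R/2)
H(l) = 8 (H(l) = 8*((l + (1/2)*6)/(l + 3)) = 8*((l + 3)/(3 + l)) = 8*((3 + l)/(3 + l)) = 8*1 = 8)
L(u, M) = (3 + M)*(M + u) (L(u, M) = (M + u)*(3 + M) = (3 + M)*(M + u))
((-14 - 17)*H(2))*L(1, -5) = ((-14 - 17)*8)*((-5)**2 + 3*(-5) + 3*1 - 5*1) = (-31*8)*(25 - 15 + 3 - 5) = -248*8 = -1984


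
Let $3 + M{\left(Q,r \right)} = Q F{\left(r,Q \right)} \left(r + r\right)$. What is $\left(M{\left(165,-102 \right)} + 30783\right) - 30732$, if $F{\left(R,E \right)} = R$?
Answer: $3433368$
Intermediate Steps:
$M{\left(Q,r \right)} = -3 + 2 Q r^{2}$ ($M{\left(Q,r \right)} = -3 + Q r \left(r + r\right) = -3 + Q r 2 r = -3 + 2 Q r^{2}$)
$\left(M{\left(165,-102 \right)} + 30783\right) - 30732 = \left(\left(-3 + 2 \cdot 165 \left(-102\right)^{2}\right) + 30783\right) - 30732 = \left(\left(-3 + 2 \cdot 165 \cdot 10404\right) + 30783\right) - 30732 = \left(\left(-3 + 3433320\right) + 30783\right) - 30732 = \left(3433317 + 30783\right) - 30732 = 3464100 - 30732 = 3433368$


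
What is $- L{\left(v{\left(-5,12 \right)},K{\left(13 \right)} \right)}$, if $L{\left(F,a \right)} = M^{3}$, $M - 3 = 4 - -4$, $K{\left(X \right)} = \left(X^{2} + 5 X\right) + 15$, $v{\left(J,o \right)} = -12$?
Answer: $-1331$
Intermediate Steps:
$K{\left(X \right)} = 15 + X^{2} + 5 X$
$M = 11$ ($M = 3 + \left(4 - -4\right) = 3 + \left(4 + 4\right) = 3 + 8 = 11$)
$L{\left(F,a \right)} = 1331$ ($L{\left(F,a \right)} = 11^{3} = 1331$)
$- L{\left(v{\left(-5,12 \right)},K{\left(13 \right)} \right)} = \left(-1\right) 1331 = -1331$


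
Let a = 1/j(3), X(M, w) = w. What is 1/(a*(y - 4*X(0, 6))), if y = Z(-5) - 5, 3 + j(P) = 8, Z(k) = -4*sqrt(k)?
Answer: -145/921 + 20*I*sqrt(5)/921 ≈ -0.15744 + 0.048557*I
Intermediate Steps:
j(P) = 5 (j(P) = -3 + 8 = 5)
a = 1/5 ≈ 0.20000
y = -5 - 4*I*sqrt(5) (y = -4*I*sqrt(5) - 5 = -5 - 4*I*sqrt(5) ≈ -5.0 - 8.9443*I)
1/(a*(y - 4*X(0, 6))) = 1/(((-5 - 4*I*sqrt(5)) - 4*6)/5) = 1/(((-5 - 4*I*sqrt(5)) - 24)/5) = 1/((-29 - 4*I*sqrt(5))/5) = 1/(-29/5 - 4*I*sqrt(5)/5)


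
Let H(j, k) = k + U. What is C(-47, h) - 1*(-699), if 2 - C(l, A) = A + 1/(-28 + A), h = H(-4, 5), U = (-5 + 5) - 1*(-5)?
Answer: 12439/18 ≈ 691.06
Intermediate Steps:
U = 5 (U = 0 + 5 = 5)
H(j, k) = 5 + k (H(j, k) = k + 5 = 5 + k)
h = 10 (h = 5 + 5 = 10)
C(l, A) = 2 - A - 1/(-28 + A) (C(l, A) = 2 - (A + 1/(-28 + A)) = 2 + (-A - 1/(-28 + A)) = 2 - A - 1/(-28 + A))
C(-47, h) - 1*(-699) = (-57 - 1*10² + 30*10)/(-28 + 10) - 1*(-699) = (-57 - 1*100 + 300)/(-18) + 699 = -(-57 - 100 + 300)/18 + 699 = -1/18*143 + 699 = -143/18 + 699 = 12439/18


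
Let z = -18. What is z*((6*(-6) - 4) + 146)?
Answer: -1908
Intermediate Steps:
z*((6*(-6) - 4) + 146) = -18*((6*(-6) - 4) + 146) = -18*((-36 - 4) + 146) = -18*(-40 + 146) = -18*106 = -1908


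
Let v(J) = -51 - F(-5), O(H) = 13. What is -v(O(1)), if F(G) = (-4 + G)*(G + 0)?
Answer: 96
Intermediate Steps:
F(G) = G*(-4 + G) (F(G) = (-4 + G)*G = G*(-4 + G))
v(J) = -96 (v(J) = -51 - (-5)*(-4 - 5) = -51 - (-5)*(-9) = -51 - 1*45 = -51 - 45 = -96)
-v(O(1)) = -1*(-96) = 96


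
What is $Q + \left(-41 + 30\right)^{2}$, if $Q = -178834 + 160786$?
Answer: $-17927$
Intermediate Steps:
$Q = -18048$
$Q + \left(-41 + 30\right)^{2} = -18048 + \left(-41 + 30\right)^{2} = -18048 + \left(-11\right)^{2} = -18048 + 121 = -17927$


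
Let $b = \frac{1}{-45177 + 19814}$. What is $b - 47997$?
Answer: $- \frac{1217347912}{25363} \approx -47997.0$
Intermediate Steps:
$b = - \frac{1}{25363}$ ($b = \frac{1}{-25363} = - \frac{1}{25363} \approx -3.9428 \cdot 10^{-5}$)
$b - 47997 = - \frac{1}{25363} - 47997 = - \frac{1217347912}{25363}$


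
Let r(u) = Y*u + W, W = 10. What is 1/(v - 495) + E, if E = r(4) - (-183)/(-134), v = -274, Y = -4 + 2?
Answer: 65231/103046 ≈ 0.63303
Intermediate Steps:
Y = -2
r(u) = 10 - 2*u (r(u) = -2*u + 10 = 10 - 2*u)
E = 85/134 (E = (10 - 2*4) - (-183)/(-134) = (10 - 8) - (-183)*(-1)/134 = 2 - 1*183/134 = 2 - 183/134 = 85/134 ≈ 0.63433)
1/(v - 495) + E = 1/(-274 - 495) + 85/134 = 1/(-769) + 85/134 = -1/769 + 85/134 = 65231/103046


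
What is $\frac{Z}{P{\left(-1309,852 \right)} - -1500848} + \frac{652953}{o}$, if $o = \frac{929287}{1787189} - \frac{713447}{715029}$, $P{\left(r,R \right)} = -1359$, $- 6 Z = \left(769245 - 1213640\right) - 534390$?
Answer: $- \frac{536219403045437155152533}{392393228112720960} \approx -1.3665 \cdot 10^{6}$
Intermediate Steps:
$Z = \frac{978785}{6}$ ($Z = - \frac{\left(769245 - 1213640\right) - 534390}{6} = - \frac{-444395 - 534390}{6} = \left(- \frac{1}{6}\right) \left(-978785\right) = \frac{978785}{6} \approx 1.6313 \cdot 10^{5}$)
$o = - \frac{87228210880}{182555994783}$ ($o = 929287 \cdot \frac{1}{1787189} - \frac{101921}{102147} = \frac{929287}{1787189} - \frac{101921}{102147} = - \frac{87228210880}{182555994783} \approx -0.47782$)
$\frac{Z}{P{\left(-1309,852 \right)} - -1500848} + \frac{652953}{o} = \frac{978785}{6 \left(-1359 - -1500848\right)} + \frac{652953}{- \frac{87228210880}{182555994783}} = \frac{978785}{6 \left(-1359 + 1500848\right)} + 652953 \left(- \frac{182555994783}{87228210880}\right) = \frac{978785}{6 \cdot 1499489} - \frac{119200484461544199}{87228210880} = \frac{978785}{6} \cdot \frac{1}{1499489} - \frac{119200484461544199}{87228210880} = \frac{978785}{8996934} - \frac{119200484461544199}{87228210880} = - \frac{536219403045437155152533}{392393228112720960}$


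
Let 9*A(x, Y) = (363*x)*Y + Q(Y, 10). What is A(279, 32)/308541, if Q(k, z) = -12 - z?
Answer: 3240842/2776869 ≈ 1.1671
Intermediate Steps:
A(x, Y) = -22/9 + 121*Y*x/3 (A(x, Y) = ((363*x)*Y + (-12 - 1*10))/9 = (363*Y*x + (-12 - 10))/9 = (363*Y*x - 22)/9 = (-22 + 363*Y*x)/9 = -22/9 + 121*Y*x/3)
A(279, 32)/308541 = (-22/9 + (121/3)*32*279)/308541 = (-22/9 + 360096)*(1/308541) = (3240842/9)*(1/308541) = 3240842/2776869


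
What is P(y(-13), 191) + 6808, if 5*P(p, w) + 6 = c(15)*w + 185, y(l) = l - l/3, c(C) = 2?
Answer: 34601/5 ≈ 6920.2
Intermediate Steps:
y(l) = 2*l/3 (y(l) = l - l/3 = 2*l/3)
P(p, w) = 179/5 + 2*w/5 (P(p, w) = -6/5 + (2*w + 185)/5 = -6/5 + (185 + 2*w)/5 = -6/5 + (37 + 2*w/5) = 179/5 + 2*w/5)
P(y(-13), 191) + 6808 = (179/5 + (2/5)*191) + 6808 = (179/5 + 382/5) + 6808 = 561/5 + 6808 = 34601/5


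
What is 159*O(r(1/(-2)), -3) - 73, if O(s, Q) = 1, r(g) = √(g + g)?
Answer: 86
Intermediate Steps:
r(g) = √2*√g (r(g) = √(2*g) = √2*√g)
159*O(r(1/(-2)), -3) - 73 = 159*1 - 73 = 159 - 73 = 86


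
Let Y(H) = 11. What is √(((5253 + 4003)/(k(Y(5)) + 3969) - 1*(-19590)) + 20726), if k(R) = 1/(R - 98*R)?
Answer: 2*√45193232556881418/2117461 ≈ 200.79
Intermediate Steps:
k(R) = -1/(97*R) (k(R) = 1/(-97*R) = -1/(97*R))
√(((5253 + 4003)/(k(Y(5)) + 3969) - 1*(-19590)) + 20726) = √(((5253 + 4003)/(-1/97/11 + 3969) - 1*(-19590)) + 20726) = √((9256/(-1/97*1/11 + 3969) + 19590) + 20726) = √((9256/(-1/1067 + 3969) + 19590) + 20726) = √((9256/(4234922/1067) + 19590) + 20726) = √((9256*(1067/4234922) + 19590) + 20726) = √((4938076/2117461 + 19590) + 20726) = √(41485999066/2117461 + 20726) = √(85372495752/2117461) = 2*√45193232556881418/2117461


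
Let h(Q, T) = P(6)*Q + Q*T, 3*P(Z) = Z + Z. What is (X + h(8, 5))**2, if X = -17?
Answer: 3025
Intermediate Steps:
P(Z) = 2*Z/3 (P(Z) = (Z + Z)/3 = (2*Z)/3 = 2*Z/3)
h(Q, T) = 4*Q + Q*T (h(Q, T) = ((2/3)*6)*Q + Q*T = 4*Q + Q*T)
(X + h(8, 5))**2 = (-17 + 8*(4 + 5))**2 = (-17 + 8*9)**2 = (-17 + 72)**2 = 55**2 = 3025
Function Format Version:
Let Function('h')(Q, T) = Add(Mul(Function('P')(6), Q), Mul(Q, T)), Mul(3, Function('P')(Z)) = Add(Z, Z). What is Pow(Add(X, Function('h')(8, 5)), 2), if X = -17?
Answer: 3025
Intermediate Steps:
Function('P')(Z) = Mul(Rational(2, 3), Z) (Function('P')(Z) = Mul(Rational(1, 3), Add(Z, Z)) = Mul(Rational(1, 3), Mul(2, Z)) = Mul(Rational(2, 3), Z))
Function('h')(Q, T) = Add(Mul(4, Q), Mul(Q, T)) (Function('h')(Q, T) = Add(Mul(Mul(Rational(2, 3), 6), Q), Mul(Q, T)) = Add(Mul(4, Q), Mul(Q, T)))
Pow(Add(X, Function('h')(8, 5)), 2) = Pow(Add(-17, Mul(8, Add(4, 5))), 2) = Pow(Add(-17, Mul(8, 9)), 2) = Pow(Add(-17, 72), 2) = Pow(55, 2) = 3025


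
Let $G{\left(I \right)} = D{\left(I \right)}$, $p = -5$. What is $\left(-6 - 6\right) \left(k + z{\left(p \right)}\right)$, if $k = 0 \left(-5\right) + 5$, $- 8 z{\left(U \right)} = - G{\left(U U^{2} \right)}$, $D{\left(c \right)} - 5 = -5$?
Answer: $-60$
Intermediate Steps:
$D{\left(c \right)} = 0$ ($D{\left(c \right)} = 5 - 5 = 0$)
$G{\left(I \right)} = 0$
$z{\left(U \right)} = 0$ ($z{\left(U \right)} = - \frac{\left(-1\right) 0}{8} = \left(- \frac{1}{8}\right) 0 = 0$)
$k = 5$ ($k = 0 + 5 = 5$)
$\left(-6 - 6\right) \left(k + z{\left(p \right)}\right) = \left(-6 - 6\right) \left(5 + 0\right) = \left(-12\right) 5 = -60$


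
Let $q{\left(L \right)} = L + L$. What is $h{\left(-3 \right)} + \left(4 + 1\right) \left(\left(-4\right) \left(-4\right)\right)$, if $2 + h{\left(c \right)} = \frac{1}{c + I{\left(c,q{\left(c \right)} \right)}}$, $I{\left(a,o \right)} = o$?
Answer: $\frac{701}{9} \approx 77.889$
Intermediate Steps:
$q{\left(L \right)} = 2 L$
$h{\left(c \right)} = -2 + \frac{1}{3 c}$ ($h{\left(c \right)} = -2 + \frac{1}{c + 2 c} = -2 + \frac{1}{3 c}$)
$h{\left(-3 \right)} + \left(4 + 1\right) \left(\left(-4\right) \left(-4\right)\right) = \left(-2 + \frac{1}{3 \left(-3\right)}\right) + \left(4 + 1\right) \left(\left(-4\right) \left(-4\right)\right) = \left(-2 + \frac{1}{3} \left(- \frac{1}{3}\right)\right) + 5 \cdot 16 = \left(-2 - \frac{1}{9}\right) + 80 = - \frac{19}{9} + 80 = \frac{701}{9}$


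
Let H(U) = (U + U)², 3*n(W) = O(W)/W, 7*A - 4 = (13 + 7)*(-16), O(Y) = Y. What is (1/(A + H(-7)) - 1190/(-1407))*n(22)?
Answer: 6701/23584 ≈ 0.28413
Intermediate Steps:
A = -316/7 (A = 4/7 + ((13 + 7)*(-16))/7 = 4/7 + (20*(-16))/7 = 4/7 + (⅐)*(-320) = 4/7 - 320/7 = -316/7 ≈ -45.143)
n(W) = ⅓ (n(W) = (W/W)/3 = (⅓)*1 = ⅓)
H(U) = 4*U² (H(U) = (2*U)² = 4*U²)
(1/(A + H(-7)) - 1190/(-1407))*n(22) = (1/(-316/7 + 4*(-7)²) - 1190/(-1407))*(⅓) = (1/(-316/7 + 4*49) - 1190*(-1/1407))*(⅓) = (1/(-316/7 + 196) + 170/201)*(⅓) = (1/(1056/7) + 170/201)*(⅓) = (7/1056 + 170/201)*(⅓) = (20103/23584)*(⅓) = 6701/23584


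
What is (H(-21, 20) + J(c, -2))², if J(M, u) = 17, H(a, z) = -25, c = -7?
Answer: 64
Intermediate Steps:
(H(-21, 20) + J(c, -2))² = (-25 + 17)² = (-8)² = 64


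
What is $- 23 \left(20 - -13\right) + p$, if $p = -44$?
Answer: $-803$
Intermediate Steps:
$- 23 \left(20 - -13\right) + p = - 23 \left(20 - -13\right) - 44 = - 23 \left(20 + 13\right) - 44 = \left(-23\right) 33 - 44 = -759 - 44 = -803$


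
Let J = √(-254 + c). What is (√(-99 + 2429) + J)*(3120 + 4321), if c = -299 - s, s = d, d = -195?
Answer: 7441*√2330 + 7441*I*√358 ≈ 3.5918e+5 + 1.4079e+5*I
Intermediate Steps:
s = -195
c = -104 (c = -299 - 1*(-195) = -299 + 195 = -104)
J = I*√358 (J = √(-254 - 104) = √(-358) = I*√358 ≈ 18.921*I)
(√(-99 + 2429) + J)*(3120 + 4321) = (√(-99 + 2429) + I*√358)*(3120 + 4321) = (√2330 + I*√358)*7441 = 7441*√2330 + 7441*I*√358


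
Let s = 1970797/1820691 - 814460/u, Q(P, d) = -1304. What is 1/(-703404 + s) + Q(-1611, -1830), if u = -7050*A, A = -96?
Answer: -6279232885444372648/4815362636962097 ≈ -1304.0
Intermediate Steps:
u = 676800 (u = -7050*(-96) = 676800)
s = -828025457/6845798160 (s = 1970797/1820691 - 814460/676800 = 1970797*(1/1820691) - 814460*1/676800 = 1970797/1820691 - 40723/33840 = -828025457/6845798160 ≈ -0.12095)
1/(-703404 + s) + Q(-1611, -1830) = 1/(-703404 - 828025457/6845798160) - 1304 = 1/(-4815362636962097/6845798160) - 1304 = -6845798160/4815362636962097 - 1304 = -6279232885444372648/4815362636962097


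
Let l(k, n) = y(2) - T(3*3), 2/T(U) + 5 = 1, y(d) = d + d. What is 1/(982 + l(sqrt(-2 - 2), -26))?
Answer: 2/1973 ≈ 0.0010137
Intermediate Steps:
y(d) = 2*d
T(U) = -1/2 (T(U) = 2/(-5 + 1) = 2/(-4) = 2*(-1/4) = -1/2)
l(k, n) = 9/2 (l(k, n) = 2*2 - 1*(-1/2) = 4 + 1/2 = 9/2)
1/(982 + l(sqrt(-2 - 2), -26)) = 1/(982 + 9/2) = 1/(1973/2) = 2/1973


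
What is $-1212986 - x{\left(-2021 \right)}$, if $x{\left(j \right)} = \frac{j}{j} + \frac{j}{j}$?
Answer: $-1212988$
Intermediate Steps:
$x{\left(j \right)} = 2$ ($x{\left(j \right)} = 1 + 1 = 2$)
$-1212986 - x{\left(-2021 \right)} = -1212986 - 2 = -1212988$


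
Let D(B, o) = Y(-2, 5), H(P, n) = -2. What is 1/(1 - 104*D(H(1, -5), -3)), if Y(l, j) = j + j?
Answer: -1/1039 ≈ -0.00096246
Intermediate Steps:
Y(l, j) = 2*j
D(B, o) = 10 (D(B, o) = 2*5 = 10)
1/(1 - 104*D(H(1, -5), -3)) = 1/(1 - 104*10) = 1/(1 - 1040) = 1/(-1039) = -1/1039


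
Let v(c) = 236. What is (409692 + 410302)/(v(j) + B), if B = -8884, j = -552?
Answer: -409997/4324 ≈ -94.819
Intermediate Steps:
(409692 + 410302)/(v(j) + B) = (409692 + 410302)/(236 - 8884) = 819994/(-8648) = 819994*(-1/8648) = -409997/4324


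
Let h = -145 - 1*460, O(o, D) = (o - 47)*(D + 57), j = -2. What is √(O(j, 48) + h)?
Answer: 5*I*√230 ≈ 75.829*I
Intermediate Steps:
O(o, D) = (-47 + o)*(57 + D)
h = -605 (h = -145 - 460 = -605)
√(O(j, 48) + h) = √((-2679 - 47*48 + 57*(-2) + 48*(-2)) - 605) = √((-2679 - 2256 - 114 - 96) - 605) = √(-5145 - 605) = √(-5750) = 5*I*√230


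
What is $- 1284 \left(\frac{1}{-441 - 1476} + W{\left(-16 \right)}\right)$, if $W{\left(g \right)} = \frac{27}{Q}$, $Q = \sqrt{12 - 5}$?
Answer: $\frac{428}{639} - \frac{34668 \sqrt{7}}{7} \approx -13103.0$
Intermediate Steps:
$Q = \sqrt{7} \approx 2.6458$
$W{\left(g \right)} = \frac{27 \sqrt{7}}{7}$ ($W{\left(g \right)} = \frac{27}{\sqrt{7}} = 27 \frac{\sqrt{7}}{7} = \frac{27 \sqrt{7}}{7}$)
$- 1284 \left(\frac{1}{-441 - 1476} + W{\left(-16 \right)}\right) = - 1284 \left(\frac{1}{-441 - 1476} + \frac{27 \sqrt{7}}{7}\right) = - 1284 \left(\frac{1}{-1917} + \frac{27 \sqrt{7}}{7}\right) = - 1284 \left(- \frac{1}{1917} + \frac{27 \sqrt{7}}{7}\right) = \frac{428}{639} - \frac{34668 \sqrt{7}}{7}$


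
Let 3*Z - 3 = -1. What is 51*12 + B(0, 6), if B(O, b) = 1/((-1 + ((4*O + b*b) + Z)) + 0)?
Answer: 65487/107 ≈ 612.03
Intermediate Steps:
Z = ⅔ (Z = 1 + (⅓)*(-1) = 1 - ⅓ = ⅔ ≈ 0.66667)
B(O, b) = 1/(-⅓ + b² + 4*O) (B(O, b) = 1/((-1 + ((4*O + b*b) + ⅔)) + 0) = 1/((-1 + ((4*O + b²) + ⅔)) + 0) = 1/((-1 + ((b² + 4*O) + ⅔)) + 0) = 1/((-1 + (⅔ + b² + 4*O)) + 0) = 1/((-⅓ + b² + 4*O) + 0) = 1/(-⅓ + b² + 4*O))
51*12 + B(0, 6) = 51*12 + 3/(-1 + 3*6² + 12*0) = 612 + 3/(-1 + 3*36 + 0) = 612 + 3/(-1 + 108 + 0) = 612 + 3/107 = 65487/107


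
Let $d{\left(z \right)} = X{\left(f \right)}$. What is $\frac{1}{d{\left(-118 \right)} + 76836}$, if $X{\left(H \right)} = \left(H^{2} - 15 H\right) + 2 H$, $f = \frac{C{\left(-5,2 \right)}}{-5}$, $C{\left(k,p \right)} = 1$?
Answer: $\frac{25}{1920966} \approx 1.3014 \cdot 10^{-5}$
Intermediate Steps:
$f = - \frac{1}{5}$ ($f = 1 \frac{1}{-5} = 1 \left(- \frac{1}{5}\right) = - \frac{1}{5} \approx -0.2$)
$X{\left(H \right)} = H^{2} - 13 H$
$d{\left(z \right)} = \frac{66}{25}$ ($d{\left(z \right)} = - \frac{-13 - \frac{1}{5}}{5} = \left(- \frac{1}{5}\right) \left(- \frac{66}{5}\right) = \frac{66}{25}$)
$\frac{1}{d{\left(-118 \right)} + 76836} = \frac{1}{\frac{66}{25} + 76836} = \frac{1}{\frac{1920966}{25}} = \frac{25}{1920966}$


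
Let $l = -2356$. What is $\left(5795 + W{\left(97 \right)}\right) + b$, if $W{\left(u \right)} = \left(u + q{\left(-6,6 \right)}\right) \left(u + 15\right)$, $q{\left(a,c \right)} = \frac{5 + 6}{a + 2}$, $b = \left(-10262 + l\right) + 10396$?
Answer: $14129$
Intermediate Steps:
$b = -2222$ ($b = \left(-10262 - 2356\right) + 10396 = -12618 + 10396 = -2222$)
$q{\left(a,c \right)} = \frac{11}{2 + a}$
$W{\left(u \right)} = \left(15 + u\right) \left(- \frac{11}{4} + u\right)$ ($W{\left(u \right)} = \left(u + \frac{11}{2 - 6}\right) \left(u + 15\right) = \left(u + \frac{11}{-4}\right) \left(15 + u\right) = \left(u + 11 \left(- \frac{1}{4}\right)\right) \left(15 + u\right) = \left(u - \frac{11}{4}\right) \left(15 + u\right) = \left(- \frac{11}{4} + u\right) \left(15 + u\right) = \left(15 + u\right) \left(- \frac{11}{4} + u\right)$)
$\left(5795 + W{\left(97 \right)}\right) + b = \left(5795 + \left(- \frac{165}{4} + 97^{2} + \frac{49}{4} \cdot 97\right)\right) - 2222 = \left(5795 + \left(- \frac{165}{4} + 9409 + \frac{4753}{4}\right)\right) - 2222 = \left(5795 + 10556\right) - 2222 = 16351 - 2222 = 14129$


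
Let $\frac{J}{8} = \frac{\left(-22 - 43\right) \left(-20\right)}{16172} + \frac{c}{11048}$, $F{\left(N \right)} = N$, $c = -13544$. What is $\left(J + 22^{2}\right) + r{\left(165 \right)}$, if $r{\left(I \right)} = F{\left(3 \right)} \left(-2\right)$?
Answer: $\frac{201360714}{429491} \approx 468.84$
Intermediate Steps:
$r{\left(I \right)} = -6$ ($r{\left(I \right)} = 3 \left(-2\right) = -6$)
$J = - \frac{3935984}{429491}$ ($J = 8 \left(\frac{\left(-22 - 43\right) \left(-20\right)}{16172} - \frac{13544}{11048}\right) = 8 \left(\left(-65\right) \left(-20\right) \frac{1}{16172} - \frac{1693}{1381}\right) = 8 \left(1300 \cdot \frac{1}{16172} - \frac{1693}{1381}\right) = 8 \left(\frac{25}{311} - \frac{1693}{1381}\right) = 8 \left(- \frac{491998}{429491}\right) = - \frac{3935984}{429491} \approx -9.1643$)
$\left(J + 22^{2}\right) + r{\left(165 \right)} = \left(- \frac{3935984}{429491} + 22^{2}\right) - 6 = \left(- \frac{3935984}{429491} + 484\right) - 6 = \frac{203937660}{429491} - 6 = \frac{201360714}{429491}$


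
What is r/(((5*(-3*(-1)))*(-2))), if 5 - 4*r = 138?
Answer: 133/120 ≈ 1.1083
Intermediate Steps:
r = -133/4 (r = 5/4 - ¼*138 = 5/4 - 69/2 = -133/4 ≈ -33.250)
r/(((5*(-3*(-1)))*(-2))) = -133/(4*((5*(-3*(-1)))*(-2))) = -133/(4*((5*3)*(-2))) = -133/(4*(15*(-2))) = -133/4/(-30) = -133/4*(-1/30) = 133/120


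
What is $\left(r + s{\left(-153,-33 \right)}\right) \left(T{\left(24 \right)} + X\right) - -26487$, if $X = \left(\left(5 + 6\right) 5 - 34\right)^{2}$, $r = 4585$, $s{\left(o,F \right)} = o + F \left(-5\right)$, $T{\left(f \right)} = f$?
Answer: $2164092$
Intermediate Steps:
$s{\left(o,F \right)} = o - 5 F$
$X = 441$ ($X = \left(11 \cdot 5 - 34\right)^{2} = \left(55 - 34\right)^{2} = 21^{2} = 441$)
$\left(r + s{\left(-153,-33 \right)}\right) \left(T{\left(24 \right)} + X\right) - -26487 = \left(4585 - -12\right) \left(24 + 441\right) - -26487 = \left(4585 + \left(-153 + 165\right)\right) 465 + 26487 = \left(4585 + 12\right) 465 + 26487 = 4597 \cdot 465 + 26487 = 2137605 + 26487 = 2164092$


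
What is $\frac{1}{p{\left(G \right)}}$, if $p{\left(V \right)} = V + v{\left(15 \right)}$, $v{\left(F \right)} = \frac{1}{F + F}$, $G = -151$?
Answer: $- \frac{30}{4529} \approx -0.006624$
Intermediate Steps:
$v{\left(F \right)} = \frac{1}{2 F}$
$p{\left(V \right)} = \frac{1}{30} + V$ ($p{\left(V \right)} = V + \frac{1}{2 \cdot 15} = V + \frac{1}{2} \cdot \frac{1}{15} = V + \frac{1}{30} = \frac{1}{30} + V$)
$\frac{1}{p{\left(G \right)}} = \frac{1}{\frac{1}{30} - 151} = \frac{1}{- \frac{4529}{30}} = - \frac{30}{4529}$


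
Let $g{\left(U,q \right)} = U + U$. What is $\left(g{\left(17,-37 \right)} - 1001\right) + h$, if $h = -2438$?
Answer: $-3405$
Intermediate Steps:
$g{\left(U,q \right)} = 2 U$
$\left(g{\left(17,-37 \right)} - 1001\right) + h = \left(2 \cdot 17 - 1001\right) - 2438 = \left(34 - 1001\right) - 2438 = -967 - 2438 = -3405$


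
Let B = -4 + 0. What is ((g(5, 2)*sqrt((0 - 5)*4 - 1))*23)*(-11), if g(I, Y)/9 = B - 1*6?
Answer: 22770*I*sqrt(21) ≈ 1.0435e+5*I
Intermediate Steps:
B = -4
g(I, Y) = -90 (g(I, Y) = 9*(-4 - 1*6) = 9*(-4 - 6) = 9*(-10) = -90)
((g(5, 2)*sqrt((0 - 5)*4 - 1))*23)*(-11) = (-90*sqrt((0 - 5)*4 - 1)*23)*(-11) = (-90*sqrt(-5*4 - 1)*23)*(-11) = (-90*sqrt(-20 - 1)*23)*(-11) = (-90*I*sqrt(21)*23)*(-11) = -2070*I*sqrt(21)*(-11) = 22770*I*sqrt(21)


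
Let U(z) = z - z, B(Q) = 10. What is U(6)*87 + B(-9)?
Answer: 10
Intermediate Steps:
U(z) = 0
U(6)*87 + B(-9) = 0*87 + 10 = 0 + 10 = 10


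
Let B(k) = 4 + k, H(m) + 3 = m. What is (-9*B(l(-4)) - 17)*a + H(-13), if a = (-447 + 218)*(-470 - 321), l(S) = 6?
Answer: -19381889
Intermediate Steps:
H(m) = -3 + m
a = 181139 (a = -229*(-791) = 181139)
(-9*B(l(-4)) - 17)*a + H(-13) = (-9*(4 + 6) - 17)*181139 + (-3 - 13) = (-9*10 - 17)*181139 - 16 = (-90 - 17)*181139 - 16 = -107*181139 - 16 = -19381873 - 16 = -19381889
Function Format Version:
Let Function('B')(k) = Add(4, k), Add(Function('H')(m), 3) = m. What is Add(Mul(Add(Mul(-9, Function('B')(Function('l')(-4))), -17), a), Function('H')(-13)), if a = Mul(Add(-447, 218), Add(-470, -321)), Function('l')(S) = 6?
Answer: -19381889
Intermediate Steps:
Function('H')(m) = Add(-3, m)
a = 181139 (a = Mul(-229, -791) = 181139)
Add(Mul(Add(Mul(-9, Function('B')(Function('l')(-4))), -17), a), Function('H')(-13)) = Add(Mul(Add(Mul(-9, Add(4, 6)), -17), 181139), Add(-3, -13)) = Add(Mul(Add(Mul(-9, 10), -17), 181139), -16) = Add(Mul(Add(-90, -17), 181139), -16) = Add(Mul(-107, 181139), -16) = Add(-19381873, -16) = -19381889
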